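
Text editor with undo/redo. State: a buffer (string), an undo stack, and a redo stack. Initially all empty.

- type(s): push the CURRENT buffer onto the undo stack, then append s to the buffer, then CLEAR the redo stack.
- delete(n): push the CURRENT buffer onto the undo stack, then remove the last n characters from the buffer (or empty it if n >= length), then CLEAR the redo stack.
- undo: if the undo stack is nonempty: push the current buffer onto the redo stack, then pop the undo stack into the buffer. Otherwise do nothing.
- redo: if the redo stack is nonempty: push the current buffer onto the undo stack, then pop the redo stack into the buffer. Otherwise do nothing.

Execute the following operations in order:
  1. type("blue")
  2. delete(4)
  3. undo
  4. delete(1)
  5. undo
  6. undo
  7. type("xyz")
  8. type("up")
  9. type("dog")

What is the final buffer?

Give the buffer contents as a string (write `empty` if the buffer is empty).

After op 1 (type): buf='blue' undo_depth=1 redo_depth=0
After op 2 (delete): buf='(empty)' undo_depth=2 redo_depth=0
After op 3 (undo): buf='blue' undo_depth=1 redo_depth=1
After op 4 (delete): buf='blu' undo_depth=2 redo_depth=0
After op 5 (undo): buf='blue' undo_depth=1 redo_depth=1
After op 6 (undo): buf='(empty)' undo_depth=0 redo_depth=2
After op 7 (type): buf='xyz' undo_depth=1 redo_depth=0
After op 8 (type): buf='xyzup' undo_depth=2 redo_depth=0
After op 9 (type): buf='xyzupdog' undo_depth=3 redo_depth=0

Answer: xyzupdog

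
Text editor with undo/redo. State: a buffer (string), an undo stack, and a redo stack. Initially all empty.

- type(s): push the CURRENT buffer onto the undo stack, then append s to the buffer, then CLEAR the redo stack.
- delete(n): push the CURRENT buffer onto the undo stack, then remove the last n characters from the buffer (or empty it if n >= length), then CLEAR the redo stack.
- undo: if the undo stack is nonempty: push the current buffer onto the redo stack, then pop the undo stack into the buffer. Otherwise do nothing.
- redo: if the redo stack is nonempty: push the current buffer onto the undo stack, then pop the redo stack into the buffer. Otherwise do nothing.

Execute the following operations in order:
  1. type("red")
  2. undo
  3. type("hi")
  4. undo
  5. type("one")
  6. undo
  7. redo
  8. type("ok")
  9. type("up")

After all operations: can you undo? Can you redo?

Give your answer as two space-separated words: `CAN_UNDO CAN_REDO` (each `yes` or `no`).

Answer: yes no

Derivation:
After op 1 (type): buf='red' undo_depth=1 redo_depth=0
After op 2 (undo): buf='(empty)' undo_depth=0 redo_depth=1
After op 3 (type): buf='hi' undo_depth=1 redo_depth=0
After op 4 (undo): buf='(empty)' undo_depth=0 redo_depth=1
After op 5 (type): buf='one' undo_depth=1 redo_depth=0
After op 6 (undo): buf='(empty)' undo_depth=0 redo_depth=1
After op 7 (redo): buf='one' undo_depth=1 redo_depth=0
After op 8 (type): buf='oneok' undo_depth=2 redo_depth=0
After op 9 (type): buf='oneokup' undo_depth=3 redo_depth=0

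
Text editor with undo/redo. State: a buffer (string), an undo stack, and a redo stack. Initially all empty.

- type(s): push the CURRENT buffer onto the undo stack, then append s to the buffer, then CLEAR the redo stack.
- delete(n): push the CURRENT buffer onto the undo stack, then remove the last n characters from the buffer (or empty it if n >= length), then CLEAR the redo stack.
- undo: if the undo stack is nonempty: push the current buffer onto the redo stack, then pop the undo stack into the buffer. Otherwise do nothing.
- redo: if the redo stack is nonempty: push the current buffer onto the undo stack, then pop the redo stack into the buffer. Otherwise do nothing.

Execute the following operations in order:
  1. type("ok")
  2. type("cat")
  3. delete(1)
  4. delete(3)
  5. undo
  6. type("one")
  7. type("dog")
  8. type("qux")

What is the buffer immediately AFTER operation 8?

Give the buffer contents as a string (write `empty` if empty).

After op 1 (type): buf='ok' undo_depth=1 redo_depth=0
After op 2 (type): buf='okcat' undo_depth=2 redo_depth=0
After op 3 (delete): buf='okca' undo_depth=3 redo_depth=0
After op 4 (delete): buf='o' undo_depth=4 redo_depth=0
After op 5 (undo): buf='okca' undo_depth=3 redo_depth=1
After op 6 (type): buf='okcaone' undo_depth=4 redo_depth=0
After op 7 (type): buf='okcaonedog' undo_depth=5 redo_depth=0
After op 8 (type): buf='okcaonedogqux' undo_depth=6 redo_depth=0

Answer: okcaonedogqux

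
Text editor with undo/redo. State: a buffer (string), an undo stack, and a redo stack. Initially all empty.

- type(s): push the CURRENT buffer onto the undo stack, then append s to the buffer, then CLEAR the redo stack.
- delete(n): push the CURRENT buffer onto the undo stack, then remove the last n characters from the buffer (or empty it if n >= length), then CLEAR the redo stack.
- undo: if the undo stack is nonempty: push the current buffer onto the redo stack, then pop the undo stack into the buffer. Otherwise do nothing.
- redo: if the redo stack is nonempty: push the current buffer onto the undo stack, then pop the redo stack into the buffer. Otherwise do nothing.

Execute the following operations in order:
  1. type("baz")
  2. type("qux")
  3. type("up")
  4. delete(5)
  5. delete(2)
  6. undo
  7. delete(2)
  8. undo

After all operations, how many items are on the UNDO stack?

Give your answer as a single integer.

After op 1 (type): buf='baz' undo_depth=1 redo_depth=0
After op 2 (type): buf='bazqux' undo_depth=2 redo_depth=0
After op 3 (type): buf='bazquxup' undo_depth=3 redo_depth=0
After op 4 (delete): buf='baz' undo_depth=4 redo_depth=0
After op 5 (delete): buf='b' undo_depth=5 redo_depth=0
After op 6 (undo): buf='baz' undo_depth=4 redo_depth=1
After op 7 (delete): buf='b' undo_depth=5 redo_depth=0
After op 8 (undo): buf='baz' undo_depth=4 redo_depth=1

Answer: 4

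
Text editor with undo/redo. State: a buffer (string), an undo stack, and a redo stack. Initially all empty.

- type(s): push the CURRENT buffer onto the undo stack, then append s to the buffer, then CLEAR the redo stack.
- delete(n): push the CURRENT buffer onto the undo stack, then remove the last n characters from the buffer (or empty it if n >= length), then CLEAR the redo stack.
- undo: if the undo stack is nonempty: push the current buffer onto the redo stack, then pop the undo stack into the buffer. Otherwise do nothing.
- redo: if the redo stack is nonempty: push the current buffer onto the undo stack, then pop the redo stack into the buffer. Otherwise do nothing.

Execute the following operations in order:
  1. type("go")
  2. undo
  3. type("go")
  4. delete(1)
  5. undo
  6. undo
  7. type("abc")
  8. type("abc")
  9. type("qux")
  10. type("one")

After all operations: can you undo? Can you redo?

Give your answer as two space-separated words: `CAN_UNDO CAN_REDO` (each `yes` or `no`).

Answer: yes no

Derivation:
After op 1 (type): buf='go' undo_depth=1 redo_depth=0
After op 2 (undo): buf='(empty)' undo_depth=0 redo_depth=1
After op 3 (type): buf='go' undo_depth=1 redo_depth=0
After op 4 (delete): buf='g' undo_depth=2 redo_depth=0
After op 5 (undo): buf='go' undo_depth=1 redo_depth=1
After op 6 (undo): buf='(empty)' undo_depth=0 redo_depth=2
After op 7 (type): buf='abc' undo_depth=1 redo_depth=0
After op 8 (type): buf='abcabc' undo_depth=2 redo_depth=0
After op 9 (type): buf='abcabcqux' undo_depth=3 redo_depth=0
After op 10 (type): buf='abcabcquxone' undo_depth=4 redo_depth=0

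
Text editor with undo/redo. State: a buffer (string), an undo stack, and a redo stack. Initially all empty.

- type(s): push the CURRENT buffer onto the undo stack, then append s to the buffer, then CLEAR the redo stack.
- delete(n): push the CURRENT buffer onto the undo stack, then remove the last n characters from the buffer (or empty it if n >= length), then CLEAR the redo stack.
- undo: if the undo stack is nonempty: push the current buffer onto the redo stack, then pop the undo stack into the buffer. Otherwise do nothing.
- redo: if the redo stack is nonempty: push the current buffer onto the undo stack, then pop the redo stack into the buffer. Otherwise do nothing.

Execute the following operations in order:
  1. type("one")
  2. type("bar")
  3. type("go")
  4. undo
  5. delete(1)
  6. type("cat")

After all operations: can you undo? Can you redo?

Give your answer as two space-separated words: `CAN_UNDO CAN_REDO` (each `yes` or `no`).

After op 1 (type): buf='one' undo_depth=1 redo_depth=0
After op 2 (type): buf='onebar' undo_depth=2 redo_depth=0
After op 3 (type): buf='onebargo' undo_depth=3 redo_depth=0
After op 4 (undo): buf='onebar' undo_depth=2 redo_depth=1
After op 5 (delete): buf='oneba' undo_depth=3 redo_depth=0
After op 6 (type): buf='onebacat' undo_depth=4 redo_depth=0

Answer: yes no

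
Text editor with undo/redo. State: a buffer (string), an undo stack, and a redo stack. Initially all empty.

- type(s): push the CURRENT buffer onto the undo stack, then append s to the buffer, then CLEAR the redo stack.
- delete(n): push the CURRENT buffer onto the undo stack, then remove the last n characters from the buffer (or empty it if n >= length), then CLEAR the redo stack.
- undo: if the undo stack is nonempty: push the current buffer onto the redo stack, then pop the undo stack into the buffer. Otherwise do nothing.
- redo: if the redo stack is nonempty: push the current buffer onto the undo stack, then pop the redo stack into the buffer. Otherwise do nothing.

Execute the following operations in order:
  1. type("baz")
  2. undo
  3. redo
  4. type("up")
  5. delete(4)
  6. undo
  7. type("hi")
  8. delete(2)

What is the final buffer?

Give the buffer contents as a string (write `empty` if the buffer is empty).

Answer: bazup

Derivation:
After op 1 (type): buf='baz' undo_depth=1 redo_depth=0
After op 2 (undo): buf='(empty)' undo_depth=0 redo_depth=1
After op 3 (redo): buf='baz' undo_depth=1 redo_depth=0
After op 4 (type): buf='bazup' undo_depth=2 redo_depth=0
After op 5 (delete): buf='b' undo_depth=3 redo_depth=0
After op 6 (undo): buf='bazup' undo_depth=2 redo_depth=1
After op 7 (type): buf='bazuphi' undo_depth=3 redo_depth=0
After op 8 (delete): buf='bazup' undo_depth=4 redo_depth=0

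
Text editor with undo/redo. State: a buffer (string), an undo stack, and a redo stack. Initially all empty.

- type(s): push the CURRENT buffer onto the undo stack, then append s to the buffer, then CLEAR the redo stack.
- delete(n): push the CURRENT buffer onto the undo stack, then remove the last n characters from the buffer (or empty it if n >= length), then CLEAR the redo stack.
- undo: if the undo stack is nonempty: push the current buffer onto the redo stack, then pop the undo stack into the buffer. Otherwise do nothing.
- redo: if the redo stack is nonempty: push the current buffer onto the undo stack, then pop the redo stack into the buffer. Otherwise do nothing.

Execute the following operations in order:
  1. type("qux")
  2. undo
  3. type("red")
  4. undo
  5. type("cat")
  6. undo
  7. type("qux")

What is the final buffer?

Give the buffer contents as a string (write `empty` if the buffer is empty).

After op 1 (type): buf='qux' undo_depth=1 redo_depth=0
After op 2 (undo): buf='(empty)' undo_depth=0 redo_depth=1
After op 3 (type): buf='red' undo_depth=1 redo_depth=0
After op 4 (undo): buf='(empty)' undo_depth=0 redo_depth=1
After op 5 (type): buf='cat' undo_depth=1 redo_depth=0
After op 6 (undo): buf='(empty)' undo_depth=0 redo_depth=1
After op 7 (type): buf='qux' undo_depth=1 redo_depth=0

Answer: qux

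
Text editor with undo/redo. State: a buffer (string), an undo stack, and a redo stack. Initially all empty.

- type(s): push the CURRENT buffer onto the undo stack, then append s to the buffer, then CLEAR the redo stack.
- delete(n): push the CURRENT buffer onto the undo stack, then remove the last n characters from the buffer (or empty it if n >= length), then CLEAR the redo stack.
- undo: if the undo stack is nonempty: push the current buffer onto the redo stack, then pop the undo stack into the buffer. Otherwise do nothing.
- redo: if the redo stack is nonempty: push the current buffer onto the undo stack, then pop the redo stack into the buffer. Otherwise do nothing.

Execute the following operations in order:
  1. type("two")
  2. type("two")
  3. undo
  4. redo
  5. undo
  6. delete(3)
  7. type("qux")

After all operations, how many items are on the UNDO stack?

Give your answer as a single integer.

After op 1 (type): buf='two' undo_depth=1 redo_depth=0
After op 2 (type): buf='twotwo' undo_depth=2 redo_depth=0
After op 3 (undo): buf='two' undo_depth=1 redo_depth=1
After op 4 (redo): buf='twotwo' undo_depth=2 redo_depth=0
After op 5 (undo): buf='two' undo_depth=1 redo_depth=1
After op 6 (delete): buf='(empty)' undo_depth=2 redo_depth=0
After op 7 (type): buf='qux' undo_depth=3 redo_depth=0

Answer: 3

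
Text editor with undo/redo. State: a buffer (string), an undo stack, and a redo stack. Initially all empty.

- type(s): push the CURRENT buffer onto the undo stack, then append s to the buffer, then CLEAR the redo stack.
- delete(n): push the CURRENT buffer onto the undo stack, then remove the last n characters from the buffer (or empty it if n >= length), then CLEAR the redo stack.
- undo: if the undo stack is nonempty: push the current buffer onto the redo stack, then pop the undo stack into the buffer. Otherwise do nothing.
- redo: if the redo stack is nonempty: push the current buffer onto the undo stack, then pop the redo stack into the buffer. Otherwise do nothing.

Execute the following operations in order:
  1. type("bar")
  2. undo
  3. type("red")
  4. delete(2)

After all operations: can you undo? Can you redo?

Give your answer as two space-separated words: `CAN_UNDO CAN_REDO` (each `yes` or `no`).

After op 1 (type): buf='bar' undo_depth=1 redo_depth=0
After op 2 (undo): buf='(empty)' undo_depth=0 redo_depth=1
After op 3 (type): buf='red' undo_depth=1 redo_depth=0
After op 4 (delete): buf='r' undo_depth=2 redo_depth=0

Answer: yes no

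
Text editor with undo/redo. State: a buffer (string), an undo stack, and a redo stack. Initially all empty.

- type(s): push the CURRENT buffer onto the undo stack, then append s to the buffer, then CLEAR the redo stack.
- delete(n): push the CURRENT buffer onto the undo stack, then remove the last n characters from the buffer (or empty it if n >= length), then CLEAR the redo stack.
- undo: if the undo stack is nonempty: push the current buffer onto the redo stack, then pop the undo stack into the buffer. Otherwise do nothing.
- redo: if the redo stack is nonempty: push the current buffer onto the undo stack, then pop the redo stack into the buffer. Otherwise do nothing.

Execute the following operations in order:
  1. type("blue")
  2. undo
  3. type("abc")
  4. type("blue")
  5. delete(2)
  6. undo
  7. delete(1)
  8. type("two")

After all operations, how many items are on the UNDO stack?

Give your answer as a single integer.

After op 1 (type): buf='blue' undo_depth=1 redo_depth=0
After op 2 (undo): buf='(empty)' undo_depth=0 redo_depth=1
After op 3 (type): buf='abc' undo_depth=1 redo_depth=0
After op 4 (type): buf='abcblue' undo_depth=2 redo_depth=0
After op 5 (delete): buf='abcbl' undo_depth=3 redo_depth=0
After op 6 (undo): buf='abcblue' undo_depth=2 redo_depth=1
After op 7 (delete): buf='abcblu' undo_depth=3 redo_depth=0
After op 8 (type): buf='abcblutwo' undo_depth=4 redo_depth=0

Answer: 4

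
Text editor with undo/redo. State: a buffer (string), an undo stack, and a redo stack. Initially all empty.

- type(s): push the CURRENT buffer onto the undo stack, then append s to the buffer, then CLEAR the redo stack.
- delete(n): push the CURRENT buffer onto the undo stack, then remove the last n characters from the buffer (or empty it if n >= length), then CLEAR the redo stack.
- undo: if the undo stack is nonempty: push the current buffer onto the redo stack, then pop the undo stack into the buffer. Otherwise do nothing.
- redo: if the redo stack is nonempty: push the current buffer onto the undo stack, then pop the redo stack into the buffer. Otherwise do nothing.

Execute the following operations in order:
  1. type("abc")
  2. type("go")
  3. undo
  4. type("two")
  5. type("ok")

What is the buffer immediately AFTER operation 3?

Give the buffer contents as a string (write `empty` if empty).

After op 1 (type): buf='abc' undo_depth=1 redo_depth=0
After op 2 (type): buf='abcgo' undo_depth=2 redo_depth=0
After op 3 (undo): buf='abc' undo_depth=1 redo_depth=1

Answer: abc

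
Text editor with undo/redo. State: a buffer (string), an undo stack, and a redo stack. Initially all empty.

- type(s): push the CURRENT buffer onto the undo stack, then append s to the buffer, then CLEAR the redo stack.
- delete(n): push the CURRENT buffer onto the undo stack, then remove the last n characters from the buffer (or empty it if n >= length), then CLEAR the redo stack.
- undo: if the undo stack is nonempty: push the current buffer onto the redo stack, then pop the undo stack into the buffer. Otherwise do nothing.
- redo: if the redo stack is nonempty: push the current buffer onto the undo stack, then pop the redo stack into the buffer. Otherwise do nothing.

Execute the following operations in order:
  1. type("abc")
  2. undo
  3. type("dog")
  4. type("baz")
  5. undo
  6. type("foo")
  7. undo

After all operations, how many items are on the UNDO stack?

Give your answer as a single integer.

After op 1 (type): buf='abc' undo_depth=1 redo_depth=0
After op 2 (undo): buf='(empty)' undo_depth=0 redo_depth=1
After op 3 (type): buf='dog' undo_depth=1 redo_depth=0
After op 4 (type): buf='dogbaz' undo_depth=2 redo_depth=0
After op 5 (undo): buf='dog' undo_depth=1 redo_depth=1
After op 6 (type): buf='dogfoo' undo_depth=2 redo_depth=0
After op 7 (undo): buf='dog' undo_depth=1 redo_depth=1

Answer: 1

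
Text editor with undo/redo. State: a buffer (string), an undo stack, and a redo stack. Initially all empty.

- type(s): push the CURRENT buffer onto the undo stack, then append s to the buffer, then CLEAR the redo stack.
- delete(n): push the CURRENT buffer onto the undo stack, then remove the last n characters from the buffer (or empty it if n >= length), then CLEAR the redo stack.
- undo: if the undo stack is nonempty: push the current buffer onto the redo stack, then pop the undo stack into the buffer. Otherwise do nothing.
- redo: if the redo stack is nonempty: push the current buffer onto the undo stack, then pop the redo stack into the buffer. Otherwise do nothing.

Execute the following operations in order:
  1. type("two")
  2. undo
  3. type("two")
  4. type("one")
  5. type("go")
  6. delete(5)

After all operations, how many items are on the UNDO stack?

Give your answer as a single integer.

After op 1 (type): buf='two' undo_depth=1 redo_depth=0
After op 2 (undo): buf='(empty)' undo_depth=0 redo_depth=1
After op 3 (type): buf='two' undo_depth=1 redo_depth=0
After op 4 (type): buf='twoone' undo_depth=2 redo_depth=0
After op 5 (type): buf='twoonego' undo_depth=3 redo_depth=0
After op 6 (delete): buf='two' undo_depth=4 redo_depth=0

Answer: 4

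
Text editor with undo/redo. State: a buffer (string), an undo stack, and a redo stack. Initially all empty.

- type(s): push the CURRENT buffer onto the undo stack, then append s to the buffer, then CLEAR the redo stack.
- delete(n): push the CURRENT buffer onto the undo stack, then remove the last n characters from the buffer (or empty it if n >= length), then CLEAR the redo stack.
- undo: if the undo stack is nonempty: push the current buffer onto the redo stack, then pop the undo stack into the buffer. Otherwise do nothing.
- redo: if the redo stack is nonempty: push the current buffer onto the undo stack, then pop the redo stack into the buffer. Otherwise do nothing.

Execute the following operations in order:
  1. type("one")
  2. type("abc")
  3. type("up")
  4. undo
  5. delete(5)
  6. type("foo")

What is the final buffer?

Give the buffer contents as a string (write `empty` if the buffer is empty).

Answer: ofoo

Derivation:
After op 1 (type): buf='one' undo_depth=1 redo_depth=0
After op 2 (type): buf='oneabc' undo_depth=2 redo_depth=0
After op 3 (type): buf='oneabcup' undo_depth=3 redo_depth=0
After op 4 (undo): buf='oneabc' undo_depth=2 redo_depth=1
After op 5 (delete): buf='o' undo_depth=3 redo_depth=0
After op 6 (type): buf='ofoo' undo_depth=4 redo_depth=0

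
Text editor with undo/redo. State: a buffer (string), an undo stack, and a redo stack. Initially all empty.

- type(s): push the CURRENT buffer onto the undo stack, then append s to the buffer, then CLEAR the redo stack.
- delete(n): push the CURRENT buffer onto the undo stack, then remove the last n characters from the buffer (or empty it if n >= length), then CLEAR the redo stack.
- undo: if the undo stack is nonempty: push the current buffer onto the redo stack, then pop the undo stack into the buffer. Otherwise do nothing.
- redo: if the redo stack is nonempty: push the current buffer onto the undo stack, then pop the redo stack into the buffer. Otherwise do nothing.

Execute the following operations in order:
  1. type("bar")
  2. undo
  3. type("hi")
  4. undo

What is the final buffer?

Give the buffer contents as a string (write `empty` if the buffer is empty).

Answer: empty

Derivation:
After op 1 (type): buf='bar' undo_depth=1 redo_depth=0
After op 2 (undo): buf='(empty)' undo_depth=0 redo_depth=1
After op 3 (type): buf='hi' undo_depth=1 redo_depth=0
After op 4 (undo): buf='(empty)' undo_depth=0 redo_depth=1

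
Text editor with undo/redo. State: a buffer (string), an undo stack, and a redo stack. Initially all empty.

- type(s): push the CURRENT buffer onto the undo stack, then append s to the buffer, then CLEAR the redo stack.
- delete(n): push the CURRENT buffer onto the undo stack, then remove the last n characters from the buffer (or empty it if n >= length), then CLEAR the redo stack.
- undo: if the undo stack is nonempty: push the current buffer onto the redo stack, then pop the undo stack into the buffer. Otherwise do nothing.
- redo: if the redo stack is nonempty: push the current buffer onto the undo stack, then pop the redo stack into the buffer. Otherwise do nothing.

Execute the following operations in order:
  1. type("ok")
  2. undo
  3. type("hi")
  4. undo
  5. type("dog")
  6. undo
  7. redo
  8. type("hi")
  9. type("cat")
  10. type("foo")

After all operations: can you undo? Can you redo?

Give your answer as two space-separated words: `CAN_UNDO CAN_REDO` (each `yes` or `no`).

After op 1 (type): buf='ok' undo_depth=1 redo_depth=0
After op 2 (undo): buf='(empty)' undo_depth=0 redo_depth=1
After op 3 (type): buf='hi' undo_depth=1 redo_depth=0
After op 4 (undo): buf='(empty)' undo_depth=0 redo_depth=1
After op 5 (type): buf='dog' undo_depth=1 redo_depth=0
After op 6 (undo): buf='(empty)' undo_depth=0 redo_depth=1
After op 7 (redo): buf='dog' undo_depth=1 redo_depth=0
After op 8 (type): buf='doghi' undo_depth=2 redo_depth=0
After op 9 (type): buf='doghicat' undo_depth=3 redo_depth=0
After op 10 (type): buf='doghicatfoo' undo_depth=4 redo_depth=0

Answer: yes no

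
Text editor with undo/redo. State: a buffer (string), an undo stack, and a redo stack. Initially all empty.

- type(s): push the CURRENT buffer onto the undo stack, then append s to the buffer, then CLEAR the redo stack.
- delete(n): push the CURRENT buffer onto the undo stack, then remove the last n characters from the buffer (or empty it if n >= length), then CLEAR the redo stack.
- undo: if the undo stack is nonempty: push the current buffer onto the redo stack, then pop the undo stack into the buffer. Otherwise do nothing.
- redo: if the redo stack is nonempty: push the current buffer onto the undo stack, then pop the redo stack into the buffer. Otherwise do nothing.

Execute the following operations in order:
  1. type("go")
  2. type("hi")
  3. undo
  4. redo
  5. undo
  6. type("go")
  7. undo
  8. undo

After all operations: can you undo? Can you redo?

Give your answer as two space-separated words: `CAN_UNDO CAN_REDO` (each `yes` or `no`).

After op 1 (type): buf='go' undo_depth=1 redo_depth=0
After op 2 (type): buf='gohi' undo_depth=2 redo_depth=0
After op 3 (undo): buf='go' undo_depth=1 redo_depth=1
After op 4 (redo): buf='gohi' undo_depth=2 redo_depth=0
After op 5 (undo): buf='go' undo_depth=1 redo_depth=1
After op 6 (type): buf='gogo' undo_depth=2 redo_depth=0
After op 7 (undo): buf='go' undo_depth=1 redo_depth=1
After op 8 (undo): buf='(empty)' undo_depth=0 redo_depth=2

Answer: no yes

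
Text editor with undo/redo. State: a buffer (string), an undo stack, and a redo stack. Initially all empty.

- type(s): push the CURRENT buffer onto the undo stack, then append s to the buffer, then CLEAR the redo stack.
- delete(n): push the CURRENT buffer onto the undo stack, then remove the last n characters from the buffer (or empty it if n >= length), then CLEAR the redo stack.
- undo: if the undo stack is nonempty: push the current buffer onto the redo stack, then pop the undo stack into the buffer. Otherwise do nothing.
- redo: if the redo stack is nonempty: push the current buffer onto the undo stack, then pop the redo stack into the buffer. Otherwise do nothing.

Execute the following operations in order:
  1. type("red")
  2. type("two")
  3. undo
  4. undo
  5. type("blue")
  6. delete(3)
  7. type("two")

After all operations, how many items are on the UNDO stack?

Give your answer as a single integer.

Answer: 3

Derivation:
After op 1 (type): buf='red' undo_depth=1 redo_depth=0
After op 2 (type): buf='redtwo' undo_depth=2 redo_depth=0
After op 3 (undo): buf='red' undo_depth=1 redo_depth=1
After op 4 (undo): buf='(empty)' undo_depth=0 redo_depth=2
After op 5 (type): buf='blue' undo_depth=1 redo_depth=0
After op 6 (delete): buf='b' undo_depth=2 redo_depth=0
After op 7 (type): buf='btwo' undo_depth=3 redo_depth=0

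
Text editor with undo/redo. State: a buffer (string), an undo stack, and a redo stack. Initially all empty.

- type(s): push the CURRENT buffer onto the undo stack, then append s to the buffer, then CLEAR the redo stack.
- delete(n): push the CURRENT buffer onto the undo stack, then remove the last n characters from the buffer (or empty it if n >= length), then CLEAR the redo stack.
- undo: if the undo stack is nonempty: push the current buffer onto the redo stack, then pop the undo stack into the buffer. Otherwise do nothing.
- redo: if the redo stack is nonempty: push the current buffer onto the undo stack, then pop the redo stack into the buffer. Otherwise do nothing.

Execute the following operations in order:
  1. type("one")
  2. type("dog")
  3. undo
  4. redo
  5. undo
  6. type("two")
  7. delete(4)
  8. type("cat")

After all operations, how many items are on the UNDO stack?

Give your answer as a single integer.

After op 1 (type): buf='one' undo_depth=1 redo_depth=0
After op 2 (type): buf='onedog' undo_depth=2 redo_depth=0
After op 3 (undo): buf='one' undo_depth=1 redo_depth=1
After op 4 (redo): buf='onedog' undo_depth=2 redo_depth=0
After op 5 (undo): buf='one' undo_depth=1 redo_depth=1
After op 6 (type): buf='onetwo' undo_depth=2 redo_depth=0
After op 7 (delete): buf='on' undo_depth=3 redo_depth=0
After op 8 (type): buf='oncat' undo_depth=4 redo_depth=0

Answer: 4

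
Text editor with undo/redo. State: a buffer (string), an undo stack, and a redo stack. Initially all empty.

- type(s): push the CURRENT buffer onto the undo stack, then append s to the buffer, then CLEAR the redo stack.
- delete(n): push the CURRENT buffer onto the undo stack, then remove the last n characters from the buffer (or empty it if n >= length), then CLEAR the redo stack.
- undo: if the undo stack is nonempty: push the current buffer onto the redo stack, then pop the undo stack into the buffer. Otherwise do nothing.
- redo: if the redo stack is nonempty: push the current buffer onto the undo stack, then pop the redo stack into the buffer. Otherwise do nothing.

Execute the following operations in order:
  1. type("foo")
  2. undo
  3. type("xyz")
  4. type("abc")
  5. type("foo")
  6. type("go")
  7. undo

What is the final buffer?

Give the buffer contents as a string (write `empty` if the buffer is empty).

After op 1 (type): buf='foo' undo_depth=1 redo_depth=0
After op 2 (undo): buf='(empty)' undo_depth=0 redo_depth=1
After op 3 (type): buf='xyz' undo_depth=1 redo_depth=0
After op 4 (type): buf='xyzabc' undo_depth=2 redo_depth=0
After op 5 (type): buf='xyzabcfoo' undo_depth=3 redo_depth=0
After op 6 (type): buf='xyzabcfoogo' undo_depth=4 redo_depth=0
After op 7 (undo): buf='xyzabcfoo' undo_depth=3 redo_depth=1

Answer: xyzabcfoo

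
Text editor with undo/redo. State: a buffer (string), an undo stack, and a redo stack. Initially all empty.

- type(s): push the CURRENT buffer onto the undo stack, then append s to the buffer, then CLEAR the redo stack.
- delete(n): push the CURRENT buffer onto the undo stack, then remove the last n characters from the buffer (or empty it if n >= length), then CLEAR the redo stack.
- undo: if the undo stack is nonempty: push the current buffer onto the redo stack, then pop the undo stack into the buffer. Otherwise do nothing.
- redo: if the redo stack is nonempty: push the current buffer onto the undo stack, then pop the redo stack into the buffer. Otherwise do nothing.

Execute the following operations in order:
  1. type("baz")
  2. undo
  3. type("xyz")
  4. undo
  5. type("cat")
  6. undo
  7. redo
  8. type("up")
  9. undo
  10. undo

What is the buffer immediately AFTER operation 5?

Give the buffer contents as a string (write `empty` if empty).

Answer: cat

Derivation:
After op 1 (type): buf='baz' undo_depth=1 redo_depth=0
After op 2 (undo): buf='(empty)' undo_depth=0 redo_depth=1
After op 3 (type): buf='xyz' undo_depth=1 redo_depth=0
After op 4 (undo): buf='(empty)' undo_depth=0 redo_depth=1
After op 5 (type): buf='cat' undo_depth=1 redo_depth=0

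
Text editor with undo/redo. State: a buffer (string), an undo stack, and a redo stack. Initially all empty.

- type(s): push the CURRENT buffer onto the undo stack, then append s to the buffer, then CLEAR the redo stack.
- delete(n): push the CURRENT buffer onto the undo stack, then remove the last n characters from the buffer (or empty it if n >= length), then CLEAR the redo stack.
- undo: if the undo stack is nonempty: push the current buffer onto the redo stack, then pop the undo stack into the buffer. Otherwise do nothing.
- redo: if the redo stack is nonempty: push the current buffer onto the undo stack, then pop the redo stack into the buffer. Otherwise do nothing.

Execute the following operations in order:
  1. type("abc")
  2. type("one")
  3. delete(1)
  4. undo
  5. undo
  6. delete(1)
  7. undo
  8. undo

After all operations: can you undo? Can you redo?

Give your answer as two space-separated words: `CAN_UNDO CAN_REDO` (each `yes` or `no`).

After op 1 (type): buf='abc' undo_depth=1 redo_depth=0
After op 2 (type): buf='abcone' undo_depth=2 redo_depth=0
After op 3 (delete): buf='abcon' undo_depth=3 redo_depth=0
After op 4 (undo): buf='abcone' undo_depth=2 redo_depth=1
After op 5 (undo): buf='abc' undo_depth=1 redo_depth=2
After op 6 (delete): buf='ab' undo_depth=2 redo_depth=0
After op 7 (undo): buf='abc' undo_depth=1 redo_depth=1
After op 8 (undo): buf='(empty)' undo_depth=0 redo_depth=2

Answer: no yes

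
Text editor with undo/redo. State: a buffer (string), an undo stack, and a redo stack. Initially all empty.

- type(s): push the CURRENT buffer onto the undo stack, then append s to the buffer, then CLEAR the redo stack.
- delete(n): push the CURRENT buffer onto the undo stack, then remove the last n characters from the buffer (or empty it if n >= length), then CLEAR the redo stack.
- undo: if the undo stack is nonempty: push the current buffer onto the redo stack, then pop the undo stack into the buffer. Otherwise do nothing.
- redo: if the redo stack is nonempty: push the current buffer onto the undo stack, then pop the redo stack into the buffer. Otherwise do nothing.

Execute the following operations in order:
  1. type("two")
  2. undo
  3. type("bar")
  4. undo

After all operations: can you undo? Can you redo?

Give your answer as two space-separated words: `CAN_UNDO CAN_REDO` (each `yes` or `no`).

After op 1 (type): buf='two' undo_depth=1 redo_depth=0
After op 2 (undo): buf='(empty)' undo_depth=0 redo_depth=1
After op 3 (type): buf='bar' undo_depth=1 redo_depth=0
After op 4 (undo): buf='(empty)' undo_depth=0 redo_depth=1

Answer: no yes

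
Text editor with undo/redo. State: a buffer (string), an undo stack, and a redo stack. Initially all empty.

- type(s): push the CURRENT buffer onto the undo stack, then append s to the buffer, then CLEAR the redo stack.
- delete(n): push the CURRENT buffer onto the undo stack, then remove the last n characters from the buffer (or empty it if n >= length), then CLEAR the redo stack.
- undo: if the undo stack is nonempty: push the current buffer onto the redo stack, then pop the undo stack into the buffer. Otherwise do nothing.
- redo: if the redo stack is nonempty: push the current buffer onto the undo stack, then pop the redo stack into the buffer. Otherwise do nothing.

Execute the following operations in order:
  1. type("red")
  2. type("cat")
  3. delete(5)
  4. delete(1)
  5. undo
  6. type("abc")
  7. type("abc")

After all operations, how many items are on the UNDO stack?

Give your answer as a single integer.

Answer: 5

Derivation:
After op 1 (type): buf='red' undo_depth=1 redo_depth=0
After op 2 (type): buf='redcat' undo_depth=2 redo_depth=0
After op 3 (delete): buf='r' undo_depth=3 redo_depth=0
After op 4 (delete): buf='(empty)' undo_depth=4 redo_depth=0
After op 5 (undo): buf='r' undo_depth=3 redo_depth=1
After op 6 (type): buf='rabc' undo_depth=4 redo_depth=0
After op 7 (type): buf='rabcabc' undo_depth=5 redo_depth=0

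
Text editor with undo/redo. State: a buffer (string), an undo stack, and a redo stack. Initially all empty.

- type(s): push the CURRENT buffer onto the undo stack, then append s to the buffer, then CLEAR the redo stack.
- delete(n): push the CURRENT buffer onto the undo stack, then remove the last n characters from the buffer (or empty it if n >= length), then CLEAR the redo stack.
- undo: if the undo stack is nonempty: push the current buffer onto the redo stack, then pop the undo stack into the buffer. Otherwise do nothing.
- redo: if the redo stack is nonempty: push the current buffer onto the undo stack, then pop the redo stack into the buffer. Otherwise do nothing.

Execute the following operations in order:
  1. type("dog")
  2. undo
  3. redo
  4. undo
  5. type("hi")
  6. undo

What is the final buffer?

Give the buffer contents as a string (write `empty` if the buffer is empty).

After op 1 (type): buf='dog' undo_depth=1 redo_depth=0
After op 2 (undo): buf='(empty)' undo_depth=0 redo_depth=1
After op 3 (redo): buf='dog' undo_depth=1 redo_depth=0
After op 4 (undo): buf='(empty)' undo_depth=0 redo_depth=1
After op 5 (type): buf='hi' undo_depth=1 redo_depth=0
After op 6 (undo): buf='(empty)' undo_depth=0 redo_depth=1

Answer: empty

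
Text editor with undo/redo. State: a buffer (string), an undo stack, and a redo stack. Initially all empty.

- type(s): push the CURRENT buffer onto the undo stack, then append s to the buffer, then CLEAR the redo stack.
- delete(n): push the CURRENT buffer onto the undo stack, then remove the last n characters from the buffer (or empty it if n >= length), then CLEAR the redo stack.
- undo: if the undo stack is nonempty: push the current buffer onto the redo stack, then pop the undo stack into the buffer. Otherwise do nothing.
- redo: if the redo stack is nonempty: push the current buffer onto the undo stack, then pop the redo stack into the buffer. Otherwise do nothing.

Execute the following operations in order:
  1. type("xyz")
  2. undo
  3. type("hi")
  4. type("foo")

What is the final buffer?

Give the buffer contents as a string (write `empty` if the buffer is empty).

Answer: hifoo

Derivation:
After op 1 (type): buf='xyz' undo_depth=1 redo_depth=0
After op 2 (undo): buf='(empty)' undo_depth=0 redo_depth=1
After op 3 (type): buf='hi' undo_depth=1 redo_depth=0
After op 4 (type): buf='hifoo' undo_depth=2 redo_depth=0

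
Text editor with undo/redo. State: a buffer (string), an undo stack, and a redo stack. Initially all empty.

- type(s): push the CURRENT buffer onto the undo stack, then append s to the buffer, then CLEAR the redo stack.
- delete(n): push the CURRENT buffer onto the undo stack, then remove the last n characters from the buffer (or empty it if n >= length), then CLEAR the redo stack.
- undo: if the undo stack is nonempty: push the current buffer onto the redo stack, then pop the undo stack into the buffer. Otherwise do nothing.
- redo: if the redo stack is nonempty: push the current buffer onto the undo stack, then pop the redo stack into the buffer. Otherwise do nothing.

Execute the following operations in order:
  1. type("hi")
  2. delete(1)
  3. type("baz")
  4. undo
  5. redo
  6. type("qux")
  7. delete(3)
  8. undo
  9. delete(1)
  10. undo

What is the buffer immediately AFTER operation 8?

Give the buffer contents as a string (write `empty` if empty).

After op 1 (type): buf='hi' undo_depth=1 redo_depth=0
After op 2 (delete): buf='h' undo_depth=2 redo_depth=0
After op 3 (type): buf='hbaz' undo_depth=3 redo_depth=0
After op 4 (undo): buf='h' undo_depth=2 redo_depth=1
After op 5 (redo): buf='hbaz' undo_depth=3 redo_depth=0
After op 6 (type): buf='hbazqux' undo_depth=4 redo_depth=0
After op 7 (delete): buf='hbaz' undo_depth=5 redo_depth=0
After op 8 (undo): buf='hbazqux' undo_depth=4 redo_depth=1

Answer: hbazqux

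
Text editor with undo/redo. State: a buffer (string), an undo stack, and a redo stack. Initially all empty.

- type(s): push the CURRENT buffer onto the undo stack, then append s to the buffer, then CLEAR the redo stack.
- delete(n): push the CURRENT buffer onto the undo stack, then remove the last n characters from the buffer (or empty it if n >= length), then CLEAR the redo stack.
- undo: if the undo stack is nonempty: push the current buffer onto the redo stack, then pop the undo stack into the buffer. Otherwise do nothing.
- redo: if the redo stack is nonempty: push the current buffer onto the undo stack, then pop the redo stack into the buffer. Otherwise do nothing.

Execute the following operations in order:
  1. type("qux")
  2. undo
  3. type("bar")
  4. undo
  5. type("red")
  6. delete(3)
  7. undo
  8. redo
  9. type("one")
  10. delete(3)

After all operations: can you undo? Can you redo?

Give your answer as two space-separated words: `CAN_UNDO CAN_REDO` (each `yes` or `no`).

Answer: yes no

Derivation:
After op 1 (type): buf='qux' undo_depth=1 redo_depth=0
After op 2 (undo): buf='(empty)' undo_depth=0 redo_depth=1
After op 3 (type): buf='bar' undo_depth=1 redo_depth=0
After op 4 (undo): buf='(empty)' undo_depth=0 redo_depth=1
After op 5 (type): buf='red' undo_depth=1 redo_depth=0
After op 6 (delete): buf='(empty)' undo_depth=2 redo_depth=0
After op 7 (undo): buf='red' undo_depth=1 redo_depth=1
After op 8 (redo): buf='(empty)' undo_depth=2 redo_depth=0
After op 9 (type): buf='one' undo_depth=3 redo_depth=0
After op 10 (delete): buf='(empty)' undo_depth=4 redo_depth=0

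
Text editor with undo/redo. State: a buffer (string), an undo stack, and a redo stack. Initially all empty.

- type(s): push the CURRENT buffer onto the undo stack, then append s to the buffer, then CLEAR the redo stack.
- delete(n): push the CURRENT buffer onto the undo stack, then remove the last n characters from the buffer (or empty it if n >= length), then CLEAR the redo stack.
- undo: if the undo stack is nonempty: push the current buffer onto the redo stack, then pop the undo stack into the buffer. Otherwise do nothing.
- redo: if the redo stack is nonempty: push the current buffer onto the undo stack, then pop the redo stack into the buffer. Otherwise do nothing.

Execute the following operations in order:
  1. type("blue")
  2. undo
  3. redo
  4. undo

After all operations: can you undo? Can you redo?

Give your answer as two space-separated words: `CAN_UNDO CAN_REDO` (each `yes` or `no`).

After op 1 (type): buf='blue' undo_depth=1 redo_depth=0
After op 2 (undo): buf='(empty)' undo_depth=0 redo_depth=1
After op 3 (redo): buf='blue' undo_depth=1 redo_depth=0
After op 4 (undo): buf='(empty)' undo_depth=0 redo_depth=1

Answer: no yes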